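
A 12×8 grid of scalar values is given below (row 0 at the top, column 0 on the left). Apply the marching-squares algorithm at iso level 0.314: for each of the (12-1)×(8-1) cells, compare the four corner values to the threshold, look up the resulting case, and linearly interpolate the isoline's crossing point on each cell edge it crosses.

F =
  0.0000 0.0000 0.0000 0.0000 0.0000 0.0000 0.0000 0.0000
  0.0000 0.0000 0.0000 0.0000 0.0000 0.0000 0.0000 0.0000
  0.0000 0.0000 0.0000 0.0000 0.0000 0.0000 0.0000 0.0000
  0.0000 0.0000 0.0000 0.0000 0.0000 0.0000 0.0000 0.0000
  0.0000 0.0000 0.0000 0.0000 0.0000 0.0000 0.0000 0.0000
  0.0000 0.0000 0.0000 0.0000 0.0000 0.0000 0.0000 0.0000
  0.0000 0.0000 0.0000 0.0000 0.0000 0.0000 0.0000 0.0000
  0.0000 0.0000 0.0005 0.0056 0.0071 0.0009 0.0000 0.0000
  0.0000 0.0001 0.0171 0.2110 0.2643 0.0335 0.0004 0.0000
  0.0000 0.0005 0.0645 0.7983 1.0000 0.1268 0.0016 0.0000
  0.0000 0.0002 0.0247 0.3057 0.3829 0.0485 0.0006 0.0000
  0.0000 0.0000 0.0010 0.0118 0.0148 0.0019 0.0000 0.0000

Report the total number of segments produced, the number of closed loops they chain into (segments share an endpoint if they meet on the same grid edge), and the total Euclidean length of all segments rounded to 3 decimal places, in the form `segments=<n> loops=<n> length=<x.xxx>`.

cell (8,2): code 0100 → (8.175,3.000)–(9.000,2.340)
cell (8,3): code 1100 → (8.068,4.000)–(8.175,3.000)
cell (8,4): code 1000 → (9.000,4.786)–(8.068,4.000)
cell (9,2): code 0010 → (9.000,2.340)–(9.983,3.000)
cell (9,3): code 0111 → (9.983,3.000)–(10.000,3.108)
cell (9,4): code 1001 → (10.000,4.206)–(9.000,4.786)
cell (10,3): code 0010 → (10.000,3.108)–(10.187,4.000)
cell (10,4): code 0001 → (10.187,4.000)–(10.000,4.206)
total: 8 segments, chained into 1 closed loop(s), length Σ = 6.920334

segments=8 loops=1 length=6.920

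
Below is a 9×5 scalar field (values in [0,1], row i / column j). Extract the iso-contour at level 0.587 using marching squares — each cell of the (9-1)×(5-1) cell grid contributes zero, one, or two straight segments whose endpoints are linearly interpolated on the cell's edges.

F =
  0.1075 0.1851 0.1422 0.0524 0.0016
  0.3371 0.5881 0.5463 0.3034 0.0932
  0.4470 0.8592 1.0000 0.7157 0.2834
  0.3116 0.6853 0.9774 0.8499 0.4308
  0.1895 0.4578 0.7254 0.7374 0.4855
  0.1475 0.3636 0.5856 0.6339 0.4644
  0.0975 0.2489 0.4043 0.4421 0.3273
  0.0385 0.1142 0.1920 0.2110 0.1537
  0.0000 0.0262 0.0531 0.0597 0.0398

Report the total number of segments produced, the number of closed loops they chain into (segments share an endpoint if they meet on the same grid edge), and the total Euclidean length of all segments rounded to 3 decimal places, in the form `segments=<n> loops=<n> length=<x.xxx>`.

segments=16 loops=1 length=11.751

cell (0,0): code 0100 → (0.997,1.000)–(1.000,0.996)
cell (0,1): code 1000 → (1.000,1.026)–(0.997,1.000)
cell (1,0): code 0110 → (1.000,0.996)–(2.000,0.340)
cell (1,1): code 1101 → (1.090,2.000)–(1.000,1.026)
cell (1,2): code 1100 → (1.688,3.000)–(1.090,2.000)
cell (1,3): code 1000 → (2.000,3.298)–(1.688,3.000)
cell (2,0): code 0110 → (2.000,0.340)–(3.000,0.737)
cell (2,3): code 1001 → (3.000,3.627)–(2.000,3.298)
cell (3,0): code 0010 → (3.000,0.737)–(3.432,1.000)
cell (3,1): code 0111 → (3.432,1.000)–(4.000,1.483)
cell (3,3): code 1001 → (4.000,3.597)–(3.000,3.627)
cell (4,1): code 0010 → (4.000,1.483)–(4.990,2.000)
cell (4,2): code 0111 → (4.990,2.000)–(5.000,2.029)
cell (4,3): code 1001 → (5.000,3.277)–(4.000,3.597)
cell (5,2): code 0010 → (5.000,2.029)–(5.245,3.000)
cell (5,3): code 0001 → (5.245,3.000)–(5.000,3.277)
total: 16 segments, chained into 1 closed loop(s), length Σ = 11.750911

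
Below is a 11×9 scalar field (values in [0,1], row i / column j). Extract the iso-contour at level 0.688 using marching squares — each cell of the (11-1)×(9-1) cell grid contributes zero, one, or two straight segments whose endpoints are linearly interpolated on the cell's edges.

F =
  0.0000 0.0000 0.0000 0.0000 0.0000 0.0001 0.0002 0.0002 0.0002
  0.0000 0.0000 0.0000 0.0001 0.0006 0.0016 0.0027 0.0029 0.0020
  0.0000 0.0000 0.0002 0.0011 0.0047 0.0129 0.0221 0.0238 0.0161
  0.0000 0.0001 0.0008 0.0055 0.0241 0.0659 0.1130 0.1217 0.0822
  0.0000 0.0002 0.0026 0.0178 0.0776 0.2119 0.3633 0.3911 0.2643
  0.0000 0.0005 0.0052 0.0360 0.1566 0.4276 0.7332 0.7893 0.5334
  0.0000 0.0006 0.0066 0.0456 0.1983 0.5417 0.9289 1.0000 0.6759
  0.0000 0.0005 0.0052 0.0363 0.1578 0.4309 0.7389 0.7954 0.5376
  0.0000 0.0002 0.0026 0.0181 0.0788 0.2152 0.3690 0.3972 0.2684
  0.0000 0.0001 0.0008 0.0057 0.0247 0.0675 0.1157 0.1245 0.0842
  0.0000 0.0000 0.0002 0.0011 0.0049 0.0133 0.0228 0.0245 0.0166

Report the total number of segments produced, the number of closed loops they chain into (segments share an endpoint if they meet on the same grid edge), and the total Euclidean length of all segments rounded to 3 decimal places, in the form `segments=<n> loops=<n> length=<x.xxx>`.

cell (4,5): code 0100 → (4.878,6.000)–(5.000,5.852)
cell (4,6): code 1100 → (4.746,7.000)–(4.878,6.000)
cell (4,7): code 1000 → (5.000,7.396)–(4.746,7.000)
cell (5,5): code 0110 → (5.000,5.852)–(6.000,5.378)
cell (5,7): code 1001 → (6.000,7.963)–(5.000,7.396)
cell (6,5): code 0110 → (6.000,5.378)–(7.000,5.835)
cell (6,7): code 1001 → (7.000,7.417)–(6.000,7.963)
cell (7,5): code 0010 → (7.000,5.835)–(7.138,6.000)
cell (7,6): code 0011 → (7.138,6.000)–(7.270,7.000)
cell (7,7): code 0001 → (7.270,7.000)–(7.000,7.417)
total: 10 segments, chained into 1 closed loop(s), length Σ = 7.886172

segments=10 loops=1 length=7.886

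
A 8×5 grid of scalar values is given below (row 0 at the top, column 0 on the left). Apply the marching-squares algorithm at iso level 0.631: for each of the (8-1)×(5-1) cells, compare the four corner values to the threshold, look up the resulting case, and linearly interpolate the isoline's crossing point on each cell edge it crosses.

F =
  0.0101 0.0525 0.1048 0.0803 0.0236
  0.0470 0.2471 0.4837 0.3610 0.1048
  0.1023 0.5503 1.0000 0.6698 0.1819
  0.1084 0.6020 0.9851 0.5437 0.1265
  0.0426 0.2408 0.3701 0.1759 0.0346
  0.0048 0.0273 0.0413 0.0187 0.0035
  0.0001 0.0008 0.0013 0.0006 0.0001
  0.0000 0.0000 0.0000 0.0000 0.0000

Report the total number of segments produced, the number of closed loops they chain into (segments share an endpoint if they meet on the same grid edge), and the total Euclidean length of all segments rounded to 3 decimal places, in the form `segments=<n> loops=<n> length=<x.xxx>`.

segments=8 loops=1 length=6.517

cell (1,1): code 0100 → (1.285,2.000)–(2.000,1.179)
cell (1,2): code 1100 → (1.874,3.000)–(1.285,2.000)
cell (1,3): code 1000 → (2.000,3.080)–(1.874,3.000)
cell (2,1): code 0110 → (2.000,1.179)–(3.000,1.076)
cell (2,2): code 1011 → (3.000,2.802)–(2.308,3.000)
cell (2,3): code 0001 → (2.308,3.000)–(2.000,3.080)
cell (3,1): code 0010 → (3.000,1.076)–(3.576,2.000)
cell (3,2): code 0001 → (3.576,2.000)–(3.000,2.802)
total: 8 segments, chained into 1 closed loop(s), length Σ = 6.517055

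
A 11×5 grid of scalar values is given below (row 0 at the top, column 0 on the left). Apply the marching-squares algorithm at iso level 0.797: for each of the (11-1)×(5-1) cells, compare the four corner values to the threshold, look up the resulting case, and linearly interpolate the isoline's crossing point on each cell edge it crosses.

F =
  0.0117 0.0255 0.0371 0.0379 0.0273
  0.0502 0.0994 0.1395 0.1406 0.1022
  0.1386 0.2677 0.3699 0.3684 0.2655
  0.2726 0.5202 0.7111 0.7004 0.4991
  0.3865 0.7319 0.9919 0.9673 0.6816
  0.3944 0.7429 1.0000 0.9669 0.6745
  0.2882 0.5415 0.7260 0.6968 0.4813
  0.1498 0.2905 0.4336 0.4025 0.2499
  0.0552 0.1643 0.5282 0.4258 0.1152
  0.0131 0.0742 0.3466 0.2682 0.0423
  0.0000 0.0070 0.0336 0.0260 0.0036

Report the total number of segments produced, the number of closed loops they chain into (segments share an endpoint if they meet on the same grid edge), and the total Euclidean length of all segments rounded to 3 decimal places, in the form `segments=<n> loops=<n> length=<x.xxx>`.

cell (3,1): code 0100 → (3.306,2.000)–(4.000,1.250)
cell (3,2): code 1100 → (3.362,3.000)–(3.306,2.000)
cell (3,3): code 1000 → (4.000,3.596)–(3.362,3.000)
cell (4,1): code 0110 → (4.000,1.250)–(5.000,1.210)
cell (4,3): code 1001 → (5.000,3.581)–(4.000,3.596)
cell (5,1): code 0010 → (5.000,1.210)–(5.741,2.000)
cell (5,2): code 0011 → (5.741,2.000)–(5.629,3.000)
cell (5,3): code 0001 → (5.629,3.000)–(5.000,3.581)
total: 8 segments, chained into 1 closed loop(s), length Σ = 7.842569

segments=8 loops=1 length=7.843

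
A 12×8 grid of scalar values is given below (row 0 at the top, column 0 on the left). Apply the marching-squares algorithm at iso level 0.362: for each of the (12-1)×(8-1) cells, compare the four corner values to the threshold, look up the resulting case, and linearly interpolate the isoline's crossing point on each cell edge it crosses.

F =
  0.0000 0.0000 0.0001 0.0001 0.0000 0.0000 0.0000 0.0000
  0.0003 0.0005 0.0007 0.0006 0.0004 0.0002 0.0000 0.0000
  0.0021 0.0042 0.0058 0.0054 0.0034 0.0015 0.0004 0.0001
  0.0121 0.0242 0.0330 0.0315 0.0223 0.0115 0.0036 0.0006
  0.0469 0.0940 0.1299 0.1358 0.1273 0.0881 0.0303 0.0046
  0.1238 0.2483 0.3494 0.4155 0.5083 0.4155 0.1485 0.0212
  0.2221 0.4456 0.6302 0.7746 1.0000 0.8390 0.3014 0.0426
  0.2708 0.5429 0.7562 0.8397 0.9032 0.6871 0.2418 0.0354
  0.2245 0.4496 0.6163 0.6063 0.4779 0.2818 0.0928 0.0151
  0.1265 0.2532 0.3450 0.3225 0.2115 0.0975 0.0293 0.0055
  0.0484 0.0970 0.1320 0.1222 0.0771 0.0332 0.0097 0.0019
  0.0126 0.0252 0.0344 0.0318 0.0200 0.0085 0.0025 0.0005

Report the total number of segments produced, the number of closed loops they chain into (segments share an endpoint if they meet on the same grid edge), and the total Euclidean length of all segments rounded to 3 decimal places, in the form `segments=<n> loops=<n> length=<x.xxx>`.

segments=18 loops=1 length=15.399

cell (4,2): code 0100 → (4.809,3.000)–(5.000,2.191)
cell (4,3): code 1100 → (4.616,4.000)–(4.809,3.000)
cell (4,4): code 1100 → (4.837,5.000)–(4.616,4.000)
cell (4,5): code 1000 → (5.000,5.200)–(4.837,5.000)
cell (5,0): code 0100 → (5.576,1.000)–(6.000,0.626)
cell (5,1): code 1100 → (5.045,2.000)–(5.576,1.000)
cell (5,2): code 1110 → (5.000,2.191)–(5.045,2.000)
cell (5,5): code 1001 → (6.000,5.887)–(5.000,5.200)
cell (6,0): code 0110 → (6.000,0.626)–(7.000,0.335)
cell (6,5): code 1001 → (7.000,5.730)–(6.000,5.887)
cell (7,0): code 0110 → (7.000,0.335)–(8.000,0.611)
cell (7,4): code 1011 → (8.000,4.591)–(7.802,5.000)
cell (7,5): code 0001 → (7.802,5.000)–(7.000,5.730)
cell (8,0): code 0010 → (8.000,0.611)–(8.446,1.000)
cell (8,1): code 0011 → (8.446,1.000)–(8.937,2.000)
cell (8,2): code 0011 → (8.937,2.000)–(8.861,3.000)
cell (8,3): code 0011 → (8.861,3.000)–(8.435,4.000)
cell (8,4): code 0001 → (8.435,4.000)–(8.000,4.591)
total: 18 segments, chained into 1 closed loop(s), length Σ = 15.399056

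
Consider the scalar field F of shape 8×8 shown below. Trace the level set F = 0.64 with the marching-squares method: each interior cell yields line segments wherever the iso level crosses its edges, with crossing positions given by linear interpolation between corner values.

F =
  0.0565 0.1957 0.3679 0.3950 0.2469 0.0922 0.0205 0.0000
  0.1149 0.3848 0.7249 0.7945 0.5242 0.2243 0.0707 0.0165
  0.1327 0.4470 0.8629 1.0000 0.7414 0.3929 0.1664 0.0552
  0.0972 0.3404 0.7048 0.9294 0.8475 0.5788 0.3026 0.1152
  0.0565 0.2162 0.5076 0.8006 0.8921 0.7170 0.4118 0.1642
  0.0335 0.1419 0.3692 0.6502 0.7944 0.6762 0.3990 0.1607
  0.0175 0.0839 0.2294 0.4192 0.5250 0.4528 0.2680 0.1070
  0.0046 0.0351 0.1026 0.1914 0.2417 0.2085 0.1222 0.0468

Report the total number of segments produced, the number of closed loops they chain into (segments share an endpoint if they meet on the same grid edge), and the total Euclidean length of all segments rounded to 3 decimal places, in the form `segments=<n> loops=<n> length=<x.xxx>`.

segments=18 loops=1 length=13.393

cell (0,1): code 0100 → (0.762,2.000)–(1.000,1.750)
cell (0,2): code 1100 → (0.613,3.000)–(0.762,2.000)
cell (0,3): code 1000 → (1.000,3.572)–(0.613,3.000)
cell (1,1): code 0110 → (1.000,1.750)–(2.000,1.464)
cell (1,3): code 1101 → (1.533,4.000)–(1.000,3.572)
cell (1,4): code 1000 → (2.000,4.291)–(1.533,4.000)
cell (2,1): code 0110 → (2.000,1.464)–(3.000,1.822)
cell (2,4): code 1001 → (3.000,4.772)–(2.000,4.291)
cell (3,1): code 0010 → (3.000,1.822)–(3.329,2.000)
cell (3,2): code 0111 → (3.329,2.000)–(4.000,2.452)
cell (3,4): code 1101 → (3.443,5.000)–(3.000,4.772)
cell (3,5): code 1000 → (4.000,5.252)–(3.443,5.000)
cell (4,2): code 0110 → (4.000,2.452)–(5.000,2.964)
cell (4,5): code 1001 → (5.000,5.131)–(4.000,5.252)
cell (5,2): code 0010 → (5.000,2.964)–(5.044,3.000)
cell (5,3): code 0011 → (5.044,3.000)–(5.573,4.000)
cell (5,4): code 0011 → (5.573,4.000)–(5.162,5.000)
cell (5,5): code 0001 → (5.162,5.000)–(5.000,5.131)
total: 18 segments, chained into 1 closed loop(s), length Σ = 13.393181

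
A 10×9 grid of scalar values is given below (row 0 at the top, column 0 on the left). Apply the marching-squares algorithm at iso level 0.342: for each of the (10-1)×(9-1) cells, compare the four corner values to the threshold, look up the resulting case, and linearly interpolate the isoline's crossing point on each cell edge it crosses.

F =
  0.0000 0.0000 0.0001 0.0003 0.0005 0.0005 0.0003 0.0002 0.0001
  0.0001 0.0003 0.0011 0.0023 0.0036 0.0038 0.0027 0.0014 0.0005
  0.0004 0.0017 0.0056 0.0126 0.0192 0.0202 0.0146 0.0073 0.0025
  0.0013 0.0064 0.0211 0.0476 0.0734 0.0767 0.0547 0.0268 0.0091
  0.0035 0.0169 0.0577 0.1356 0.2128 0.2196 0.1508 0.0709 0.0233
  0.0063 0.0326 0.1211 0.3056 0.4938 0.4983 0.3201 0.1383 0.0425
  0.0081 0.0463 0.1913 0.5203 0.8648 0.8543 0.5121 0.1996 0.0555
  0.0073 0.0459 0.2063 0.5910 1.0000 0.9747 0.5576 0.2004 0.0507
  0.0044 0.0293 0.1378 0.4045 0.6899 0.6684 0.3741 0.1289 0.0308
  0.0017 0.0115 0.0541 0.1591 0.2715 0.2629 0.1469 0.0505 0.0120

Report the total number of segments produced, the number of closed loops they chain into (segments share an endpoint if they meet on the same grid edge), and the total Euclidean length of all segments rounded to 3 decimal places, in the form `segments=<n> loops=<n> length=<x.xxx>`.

segments=16 loops=1 length=13.557

cell (4,3): code 0100 → (4.460,4.000)–(5.000,3.193)
cell (4,4): code 1100 → (4.439,5.000)–(4.460,4.000)
cell (4,5): code 1000 → (5.000,5.877)–(4.439,5.000)
cell (5,2): code 0100 → (5.170,3.000)–(6.000,2.458)
cell (5,3): code 1110 → (5.000,3.193)–(5.170,3.000)
cell (5,5): code 1101 → (5.114,6.000)–(5.000,5.877)
cell (5,6): code 1000 → (6.000,6.544)–(5.114,6.000)
cell (6,2): code 0110 → (6.000,2.458)–(7.000,2.353)
cell (6,6): code 1001 → (7.000,6.604)–(6.000,6.544)
cell (7,2): code 0110 → (7.000,2.353)–(8.000,2.766)
cell (7,6): code 1001 → (8.000,6.131)–(7.000,6.604)
cell (8,2): code 0010 → (8.000,2.766)–(8.255,3.000)
cell (8,3): code 0011 → (8.255,3.000)–(8.832,4.000)
cell (8,4): code 0011 → (8.832,4.000)–(8.805,5.000)
cell (8,5): code 0011 → (8.805,5.000)–(8.141,6.000)
cell (8,6): code 0001 → (8.141,6.000)–(8.000,6.131)
total: 16 segments, chained into 1 closed loop(s), length Σ = 13.557313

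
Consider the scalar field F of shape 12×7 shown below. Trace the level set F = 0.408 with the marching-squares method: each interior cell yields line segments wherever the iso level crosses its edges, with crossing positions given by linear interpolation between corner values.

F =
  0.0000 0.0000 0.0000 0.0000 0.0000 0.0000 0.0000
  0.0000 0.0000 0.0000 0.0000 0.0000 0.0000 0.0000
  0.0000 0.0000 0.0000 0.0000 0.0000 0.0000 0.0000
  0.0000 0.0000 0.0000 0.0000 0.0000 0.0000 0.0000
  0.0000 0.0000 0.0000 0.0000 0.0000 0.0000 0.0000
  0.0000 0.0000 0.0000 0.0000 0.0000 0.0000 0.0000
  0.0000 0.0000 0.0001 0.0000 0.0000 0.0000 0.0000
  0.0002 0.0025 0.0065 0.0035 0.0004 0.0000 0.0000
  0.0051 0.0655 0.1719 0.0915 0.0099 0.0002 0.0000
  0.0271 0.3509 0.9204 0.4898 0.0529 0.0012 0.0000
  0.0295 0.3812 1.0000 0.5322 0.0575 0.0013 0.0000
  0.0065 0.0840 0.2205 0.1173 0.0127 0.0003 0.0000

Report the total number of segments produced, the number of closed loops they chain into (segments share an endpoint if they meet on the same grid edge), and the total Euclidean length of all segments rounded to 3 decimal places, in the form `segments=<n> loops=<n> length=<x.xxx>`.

cell (8,1): code 0100 → (8.315,2.000)–(9.000,1.100)
cell (8,2): code 1100 → (8.795,3.000)–(8.315,2.000)
cell (8,3): code 1000 → (9.000,3.187)–(8.795,3.000)
cell (9,1): code 0110 → (9.000,1.100)–(10.000,1.043)
cell (9,3): code 1001 → (10.000,3.262)–(9.000,3.187)
cell (10,1): code 0010 → (10.000,1.043)–(10.759,2.000)
cell (10,2): code 0011 → (10.759,2.000)–(10.299,3.000)
cell (10,3): code 0001 → (10.299,3.000)–(10.000,3.262)
total: 8 segments, chained into 1 closed loop(s), length Σ = 7.241574

segments=8 loops=1 length=7.242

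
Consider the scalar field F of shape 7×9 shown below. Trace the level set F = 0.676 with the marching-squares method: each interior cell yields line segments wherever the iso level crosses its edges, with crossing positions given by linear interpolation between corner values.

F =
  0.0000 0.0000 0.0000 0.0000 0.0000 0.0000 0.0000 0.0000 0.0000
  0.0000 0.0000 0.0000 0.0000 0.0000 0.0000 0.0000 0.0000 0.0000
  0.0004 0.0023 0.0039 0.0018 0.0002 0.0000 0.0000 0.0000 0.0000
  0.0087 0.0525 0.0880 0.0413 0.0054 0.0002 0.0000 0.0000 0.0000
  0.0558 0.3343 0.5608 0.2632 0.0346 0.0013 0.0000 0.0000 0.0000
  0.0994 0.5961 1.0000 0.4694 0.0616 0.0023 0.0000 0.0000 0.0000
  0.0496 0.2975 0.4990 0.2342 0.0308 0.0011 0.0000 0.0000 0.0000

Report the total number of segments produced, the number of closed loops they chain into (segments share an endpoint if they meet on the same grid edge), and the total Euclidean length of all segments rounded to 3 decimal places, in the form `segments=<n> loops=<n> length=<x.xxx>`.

segments=4 loops=1 length=3.967

cell (4,1): code 0100 → (4.262,2.000)–(5.000,1.198)
cell (4,2): code 1000 → (5.000,2.611)–(4.262,2.000)
cell (5,1): code 0010 → (5.000,1.198)–(5.647,2.000)
cell (5,2): code 0001 → (5.647,2.000)–(5.000,2.611)
total: 4 segments, chained into 1 closed loop(s), length Σ = 3.967292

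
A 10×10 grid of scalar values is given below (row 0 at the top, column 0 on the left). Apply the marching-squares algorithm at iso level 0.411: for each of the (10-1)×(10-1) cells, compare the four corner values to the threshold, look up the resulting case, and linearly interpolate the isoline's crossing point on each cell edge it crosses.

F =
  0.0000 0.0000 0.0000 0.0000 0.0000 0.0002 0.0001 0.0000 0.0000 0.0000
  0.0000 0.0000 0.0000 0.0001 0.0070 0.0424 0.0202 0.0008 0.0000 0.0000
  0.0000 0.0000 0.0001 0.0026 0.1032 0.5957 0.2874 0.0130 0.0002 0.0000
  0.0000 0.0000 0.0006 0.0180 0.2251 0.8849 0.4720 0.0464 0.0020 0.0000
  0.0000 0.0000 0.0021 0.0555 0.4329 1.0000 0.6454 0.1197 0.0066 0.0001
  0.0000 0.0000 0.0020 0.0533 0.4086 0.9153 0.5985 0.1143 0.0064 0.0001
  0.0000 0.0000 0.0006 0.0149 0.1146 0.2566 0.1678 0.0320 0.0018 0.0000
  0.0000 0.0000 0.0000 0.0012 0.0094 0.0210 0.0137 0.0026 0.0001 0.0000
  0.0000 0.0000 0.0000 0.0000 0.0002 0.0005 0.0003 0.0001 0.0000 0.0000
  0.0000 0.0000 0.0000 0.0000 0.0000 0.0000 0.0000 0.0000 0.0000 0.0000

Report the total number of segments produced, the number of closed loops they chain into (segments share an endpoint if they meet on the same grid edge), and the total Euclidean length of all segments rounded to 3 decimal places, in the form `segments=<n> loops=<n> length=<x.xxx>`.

cell (1,4): code 0100 → (1.666,5.000)–(2.000,4.625)
cell (1,5): code 1000 → (2.000,5.599)–(1.666,5.000)
cell (2,4): code 0110 → (2.000,4.625)–(3.000,4.282)
cell (2,5): code 1101 → (2.670,6.000)–(2.000,5.599)
cell (2,6): code 1000 → (3.000,6.143)–(2.670,6.000)
cell (3,3): code 0100 → (3.895,4.000)–(4.000,3.942)
cell (3,4): code 1110 → (3.000,4.282)–(3.895,4.000)
cell (3,6): code 1001 → (4.000,6.446)–(3.000,6.143)
cell (4,3): code 0010 → (4.000,3.942)–(4.901,4.000)
cell (4,4): code 0111 → (4.901,4.000)–(5.000,4.005)
cell (4,6): code 1001 → (5.000,6.387)–(4.000,6.446)
cell (5,4): code 0010 → (5.000,4.005)–(5.766,5.000)
cell (5,5): code 0011 → (5.766,5.000)–(5.435,6.000)
cell (5,6): code 0001 → (5.435,6.000)–(5.000,6.387)
total: 14 segments, chained into 1 closed loop(s), length Σ = 10.383878

segments=14 loops=1 length=10.384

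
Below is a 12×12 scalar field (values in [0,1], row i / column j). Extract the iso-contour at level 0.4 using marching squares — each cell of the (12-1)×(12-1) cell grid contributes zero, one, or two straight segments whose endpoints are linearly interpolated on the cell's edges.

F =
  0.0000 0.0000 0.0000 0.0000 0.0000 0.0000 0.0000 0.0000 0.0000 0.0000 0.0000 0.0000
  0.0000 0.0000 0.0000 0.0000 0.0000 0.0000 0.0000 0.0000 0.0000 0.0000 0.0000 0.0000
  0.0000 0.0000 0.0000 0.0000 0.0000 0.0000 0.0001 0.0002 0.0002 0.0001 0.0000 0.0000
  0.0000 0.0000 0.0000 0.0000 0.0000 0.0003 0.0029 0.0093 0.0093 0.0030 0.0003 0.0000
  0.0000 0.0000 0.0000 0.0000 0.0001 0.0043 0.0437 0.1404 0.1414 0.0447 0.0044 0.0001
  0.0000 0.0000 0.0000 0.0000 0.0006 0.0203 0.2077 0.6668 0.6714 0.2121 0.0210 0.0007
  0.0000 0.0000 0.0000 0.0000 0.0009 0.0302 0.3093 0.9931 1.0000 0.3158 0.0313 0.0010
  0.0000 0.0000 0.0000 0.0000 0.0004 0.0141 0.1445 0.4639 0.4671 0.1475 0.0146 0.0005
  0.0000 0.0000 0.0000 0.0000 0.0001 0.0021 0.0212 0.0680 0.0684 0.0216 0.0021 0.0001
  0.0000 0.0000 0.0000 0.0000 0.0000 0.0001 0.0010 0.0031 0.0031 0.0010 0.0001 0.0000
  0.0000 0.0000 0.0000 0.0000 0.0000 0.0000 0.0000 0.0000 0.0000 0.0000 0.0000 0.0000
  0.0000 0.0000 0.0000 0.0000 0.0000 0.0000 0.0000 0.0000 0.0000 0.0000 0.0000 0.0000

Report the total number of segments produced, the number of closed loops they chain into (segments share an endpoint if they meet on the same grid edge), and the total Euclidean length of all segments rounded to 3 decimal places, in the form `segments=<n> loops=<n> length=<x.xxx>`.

cell (4,6): code 0100 → (4.493,7.000)–(5.000,6.419)
cell (4,7): code 1100 → (4.488,8.000)–(4.493,7.000)
cell (4,8): code 1000 → (5.000,8.591)–(4.488,8.000)
cell (5,6): code 0110 → (5.000,6.419)–(6.000,6.133)
cell (5,8): code 1001 → (6.000,8.877)–(5.000,8.591)
cell (6,6): code 0110 → (6.000,6.133)–(7.000,6.800)
cell (6,8): code 1001 → (7.000,8.210)–(6.000,8.877)
cell (7,6): code 0010 → (7.000,6.800)–(7.161,7.000)
cell (7,7): code 0011 → (7.161,7.000)–(7.168,8.000)
cell (7,8): code 0001 → (7.168,8.000)–(7.000,8.210)
total: 10 segments, chained into 1 closed loop(s), length Σ = 8.563673

segments=10 loops=1 length=8.564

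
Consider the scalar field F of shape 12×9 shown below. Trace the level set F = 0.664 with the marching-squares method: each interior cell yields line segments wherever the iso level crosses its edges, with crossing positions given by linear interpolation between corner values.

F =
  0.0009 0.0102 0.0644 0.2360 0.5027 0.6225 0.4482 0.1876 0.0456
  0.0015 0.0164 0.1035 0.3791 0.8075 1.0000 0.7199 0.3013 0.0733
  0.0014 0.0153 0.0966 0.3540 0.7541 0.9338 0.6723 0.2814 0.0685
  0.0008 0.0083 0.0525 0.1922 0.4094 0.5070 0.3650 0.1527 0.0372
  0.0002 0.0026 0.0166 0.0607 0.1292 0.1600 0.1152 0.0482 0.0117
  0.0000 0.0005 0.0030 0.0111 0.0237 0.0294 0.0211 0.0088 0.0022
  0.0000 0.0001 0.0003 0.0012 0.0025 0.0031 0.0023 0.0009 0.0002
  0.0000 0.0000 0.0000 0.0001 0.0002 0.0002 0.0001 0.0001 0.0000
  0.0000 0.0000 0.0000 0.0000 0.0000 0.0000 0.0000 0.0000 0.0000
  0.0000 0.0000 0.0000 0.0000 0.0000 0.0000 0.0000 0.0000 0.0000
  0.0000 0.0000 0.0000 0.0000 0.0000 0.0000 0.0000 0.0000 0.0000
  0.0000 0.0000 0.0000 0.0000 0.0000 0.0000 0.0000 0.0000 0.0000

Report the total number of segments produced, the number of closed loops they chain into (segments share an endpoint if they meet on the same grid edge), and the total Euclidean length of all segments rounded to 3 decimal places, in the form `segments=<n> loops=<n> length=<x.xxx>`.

segments=10 loops=1 length=7.746

cell (0,3): code 0100 → (0.529,4.000)–(1.000,3.665)
cell (0,4): code 1100 → (0.110,5.000)–(0.529,4.000)
cell (0,5): code 1100 → (0.794,6.000)–(0.110,5.000)
cell (0,6): code 1000 → (1.000,6.134)–(0.794,6.000)
cell (1,3): code 0110 → (1.000,3.665)–(2.000,3.775)
cell (1,6): code 1001 → (2.000,6.021)–(1.000,6.134)
cell (2,3): code 0010 → (2.000,3.775)–(2.261,4.000)
cell (2,4): code 0011 → (2.261,4.000)–(2.632,5.000)
cell (2,5): code 0011 → (2.632,5.000)–(2.027,6.000)
cell (2,6): code 0001 → (2.027,6.000)–(2.000,6.021)
total: 10 segments, chained into 1 closed loop(s), length Σ = 7.746179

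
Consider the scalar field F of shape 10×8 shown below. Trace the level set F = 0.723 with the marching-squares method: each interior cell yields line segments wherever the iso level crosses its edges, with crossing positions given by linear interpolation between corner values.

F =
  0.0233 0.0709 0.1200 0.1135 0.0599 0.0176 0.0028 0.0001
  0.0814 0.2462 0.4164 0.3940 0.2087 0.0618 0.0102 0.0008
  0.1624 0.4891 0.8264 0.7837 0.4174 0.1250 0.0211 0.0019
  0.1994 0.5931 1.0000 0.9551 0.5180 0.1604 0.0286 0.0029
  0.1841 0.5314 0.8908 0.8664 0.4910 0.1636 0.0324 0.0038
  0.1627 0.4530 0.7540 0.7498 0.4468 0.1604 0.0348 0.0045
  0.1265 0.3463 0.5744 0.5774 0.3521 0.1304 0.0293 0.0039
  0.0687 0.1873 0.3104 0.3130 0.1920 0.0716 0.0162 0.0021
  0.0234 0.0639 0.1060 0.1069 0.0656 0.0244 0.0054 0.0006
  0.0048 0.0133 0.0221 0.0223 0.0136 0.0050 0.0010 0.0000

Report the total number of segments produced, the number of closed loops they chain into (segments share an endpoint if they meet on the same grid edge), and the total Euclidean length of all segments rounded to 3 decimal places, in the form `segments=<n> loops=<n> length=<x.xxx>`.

segments=12 loops=1 length=9.281

cell (1,1): code 0100 → (1.748,2.000)–(2.000,1.693)
cell (1,2): code 1100 → (1.844,3.000)–(1.748,2.000)
cell (1,3): code 1000 → (2.000,3.166)–(1.844,3.000)
cell (2,1): code 0110 → (2.000,1.693)–(3.000,1.319)
cell (2,3): code 1001 → (3.000,3.531)–(2.000,3.166)
cell (3,1): code 0110 → (3.000,1.319)–(4.000,1.533)
cell (3,3): code 1001 → (4.000,3.382)–(3.000,3.531)
cell (4,1): code 0110 → (4.000,1.533)–(5.000,1.897)
cell (4,3): code 1001 → (5.000,3.088)–(4.000,3.382)
cell (5,1): code 0010 → (5.000,1.897)–(5.173,2.000)
cell (5,2): code 0011 → (5.173,2.000)–(5.155,3.000)
cell (5,3): code 0001 → (5.155,3.000)–(5.000,3.088)
total: 12 segments, chained into 1 closed loop(s), length Σ = 9.281373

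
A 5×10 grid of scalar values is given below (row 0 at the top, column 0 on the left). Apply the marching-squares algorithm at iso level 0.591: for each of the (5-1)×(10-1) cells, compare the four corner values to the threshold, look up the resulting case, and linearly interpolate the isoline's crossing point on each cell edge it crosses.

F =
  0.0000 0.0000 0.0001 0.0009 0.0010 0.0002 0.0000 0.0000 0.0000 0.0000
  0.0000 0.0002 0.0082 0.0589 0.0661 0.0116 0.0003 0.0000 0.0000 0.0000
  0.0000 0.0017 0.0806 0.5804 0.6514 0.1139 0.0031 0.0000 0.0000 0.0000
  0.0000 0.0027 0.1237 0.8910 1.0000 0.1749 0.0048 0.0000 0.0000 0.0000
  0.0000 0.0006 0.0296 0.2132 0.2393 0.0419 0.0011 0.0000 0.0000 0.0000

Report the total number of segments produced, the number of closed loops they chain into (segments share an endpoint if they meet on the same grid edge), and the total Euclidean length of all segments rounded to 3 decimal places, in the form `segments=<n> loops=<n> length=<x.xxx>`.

cell (1,3): code 0100 → (1.897,4.000)–(2.000,3.149)
cell (1,4): code 1000 → (2.000,4.112)–(1.897,4.000)
cell (2,2): code 0100 → (2.034,3.000)–(3.000,2.609)
cell (2,3): code 1110 → (2.000,3.149)–(2.034,3.000)
cell (2,4): code 1001 → (3.000,4.496)–(2.000,4.112)
cell (3,2): code 0010 → (3.000,2.609)–(3.443,3.000)
cell (3,3): code 0011 → (3.443,3.000)–(3.538,4.000)
cell (3,4): code 0001 → (3.538,4.000)–(3.000,4.496)
total: 8 segments, chained into 1 closed loop(s), length Σ = 5.601984

segments=8 loops=1 length=5.602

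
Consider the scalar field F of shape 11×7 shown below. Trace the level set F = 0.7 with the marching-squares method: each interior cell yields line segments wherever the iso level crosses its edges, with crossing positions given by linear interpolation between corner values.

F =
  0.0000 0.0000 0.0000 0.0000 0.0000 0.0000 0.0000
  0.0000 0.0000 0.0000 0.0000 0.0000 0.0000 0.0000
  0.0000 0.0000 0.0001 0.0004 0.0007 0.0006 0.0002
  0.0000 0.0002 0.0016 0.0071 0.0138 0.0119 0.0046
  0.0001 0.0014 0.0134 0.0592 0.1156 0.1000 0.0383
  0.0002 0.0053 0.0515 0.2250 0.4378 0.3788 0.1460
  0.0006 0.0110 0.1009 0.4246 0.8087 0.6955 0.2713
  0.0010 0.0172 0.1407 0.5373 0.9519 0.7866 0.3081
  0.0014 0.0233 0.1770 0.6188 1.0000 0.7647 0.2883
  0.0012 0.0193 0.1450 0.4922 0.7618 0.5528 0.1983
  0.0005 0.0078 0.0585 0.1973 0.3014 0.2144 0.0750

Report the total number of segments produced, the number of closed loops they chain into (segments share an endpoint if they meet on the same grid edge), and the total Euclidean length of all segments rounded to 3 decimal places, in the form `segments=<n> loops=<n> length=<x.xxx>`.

segments=12 loops=1 length=8.570

cell (5,3): code 0100 → (5.707,4.000)–(6.000,3.717)
cell (5,4): code 1000 → (6.000,4.960)–(5.707,4.000)
cell (6,3): code 0110 → (6.000,3.717)–(7.000,3.392)
cell (6,4): code 1101 → (6.049,5.000)–(6.000,4.960)
cell (6,5): code 1000 → (7.000,5.181)–(6.049,5.000)
cell (7,3): code 0110 → (7.000,3.392)–(8.000,3.213)
cell (7,5): code 1001 → (8.000,5.136)–(7.000,5.181)
cell (8,3): code 0110 → (8.000,3.213)–(9.000,3.771)
cell (8,4): code 1011 → (9.000,4.296)–(8.305,5.000)
cell (8,5): code 0001 → (8.305,5.000)–(8.000,5.136)
cell (9,3): code 0010 → (9.000,3.771)–(9.134,4.000)
cell (9,4): code 0001 → (9.134,4.000)–(9.000,4.296)
total: 12 segments, chained into 1 closed loop(s), length Σ = 8.569633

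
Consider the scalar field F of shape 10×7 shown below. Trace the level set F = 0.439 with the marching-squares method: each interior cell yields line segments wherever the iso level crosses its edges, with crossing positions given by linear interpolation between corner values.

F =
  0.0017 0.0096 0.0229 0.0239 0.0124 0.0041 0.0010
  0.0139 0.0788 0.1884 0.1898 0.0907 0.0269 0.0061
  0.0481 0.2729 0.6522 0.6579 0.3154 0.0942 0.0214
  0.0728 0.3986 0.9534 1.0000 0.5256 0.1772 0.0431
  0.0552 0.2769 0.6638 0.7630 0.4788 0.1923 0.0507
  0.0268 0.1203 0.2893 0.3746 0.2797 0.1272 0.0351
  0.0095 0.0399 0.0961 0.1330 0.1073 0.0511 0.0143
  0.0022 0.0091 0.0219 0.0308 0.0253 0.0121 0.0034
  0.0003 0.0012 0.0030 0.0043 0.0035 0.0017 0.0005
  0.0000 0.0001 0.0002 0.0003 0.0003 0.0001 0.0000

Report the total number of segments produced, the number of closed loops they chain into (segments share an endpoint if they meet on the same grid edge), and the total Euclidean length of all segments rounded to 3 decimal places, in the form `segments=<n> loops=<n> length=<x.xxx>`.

cell (1,1): code 0100 → (1.540,2.000)–(2.000,1.438)
cell (1,2): code 1100 → (1.532,3.000)–(1.540,2.000)
cell (1,3): code 1000 → (2.000,3.639)–(1.532,3.000)
cell (2,1): code 0110 → (2.000,1.438)–(3.000,1.073)
cell (2,3): code 1101 → (2.588,4.000)–(2.000,3.639)
cell (2,4): code 1000 → (3.000,4.249)–(2.588,4.000)
cell (3,1): code 0110 → (3.000,1.073)–(4.000,1.419)
cell (3,4): code 1001 → (4.000,4.139)–(3.000,4.249)
cell (4,1): code 0010 → (4.000,1.419)–(4.600,2.000)
cell (4,2): code 0011 → (4.600,2.000)–(4.834,3.000)
cell (4,3): code 0011 → (4.834,3.000)–(4.200,4.000)
cell (4,4): code 0001 → (4.200,4.000)–(4.000,4.139)
total: 12 segments, chained into 1 closed loop(s), length Σ = 10.107980

segments=12 loops=1 length=10.108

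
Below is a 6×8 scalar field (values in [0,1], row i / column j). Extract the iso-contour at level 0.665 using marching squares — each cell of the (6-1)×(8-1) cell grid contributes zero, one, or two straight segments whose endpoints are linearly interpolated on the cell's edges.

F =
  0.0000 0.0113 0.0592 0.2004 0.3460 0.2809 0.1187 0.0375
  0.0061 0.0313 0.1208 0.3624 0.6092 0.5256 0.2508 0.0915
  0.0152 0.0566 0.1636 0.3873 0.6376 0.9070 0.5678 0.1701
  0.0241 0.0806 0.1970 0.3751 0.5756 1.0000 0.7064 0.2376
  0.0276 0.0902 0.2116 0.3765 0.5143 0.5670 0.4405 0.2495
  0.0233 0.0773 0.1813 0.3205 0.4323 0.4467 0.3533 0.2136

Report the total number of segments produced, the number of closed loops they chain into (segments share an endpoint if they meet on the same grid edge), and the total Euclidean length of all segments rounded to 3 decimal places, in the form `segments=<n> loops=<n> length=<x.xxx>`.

segments=8 loops=1 length=6.589

cell (1,4): code 0100 → (1.365,5.000)–(2.000,4.102)
cell (1,5): code 1000 → (2.000,5.713)–(1.365,5.000)
cell (2,4): code 0110 → (2.000,4.102)–(3.000,4.211)
cell (2,5): code 1101 → (2.701,6.000)–(2.000,5.713)
cell (2,6): code 1000 → (3.000,6.088)–(2.701,6.000)
cell (3,4): code 0010 → (3.000,4.211)–(3.774,5.000)
cell (3,5): code 0011 → (3.774,5.000)–(3.156,6.000)
cell (3,6): code 0001 → (3.156,6.000)–(3.000,6.088)
total: 8 segments, chained into 1 closed loop(s), length Σ = 6.589361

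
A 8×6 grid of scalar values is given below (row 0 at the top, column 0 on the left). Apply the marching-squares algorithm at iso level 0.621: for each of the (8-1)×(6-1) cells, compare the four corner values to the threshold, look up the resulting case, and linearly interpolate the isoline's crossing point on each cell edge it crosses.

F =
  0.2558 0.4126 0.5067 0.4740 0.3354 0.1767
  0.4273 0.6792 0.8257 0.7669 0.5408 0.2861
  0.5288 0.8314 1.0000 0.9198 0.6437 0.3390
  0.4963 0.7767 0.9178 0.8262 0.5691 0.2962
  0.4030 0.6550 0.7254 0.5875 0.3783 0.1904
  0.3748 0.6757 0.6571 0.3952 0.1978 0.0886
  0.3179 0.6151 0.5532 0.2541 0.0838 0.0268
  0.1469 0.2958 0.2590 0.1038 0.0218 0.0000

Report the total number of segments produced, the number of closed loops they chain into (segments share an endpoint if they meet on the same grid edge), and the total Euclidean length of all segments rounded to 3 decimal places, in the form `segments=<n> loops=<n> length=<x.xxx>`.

segments=18 loops=1 length=14.622

cell (0,0): code 0100 → (0.782,1.000)–(1.000,0.769)
cell (0,1): code 1100 → (0.358,2.000)–(0.782,1.000)
cell (0,2): code 1100 → (0.502,3.000)–(0.358,2.000)
cell (0,3): code 1000 → (1.000,3.645)–(0.502,3.000)
cell (1,0): code 0110 → (1.000,0.769)–(2.000,0.305)
cell (1,3): code 1101 → (1.779,4.000)–(1.000,3.645)
cell (1,4): code 1000 → (2.000,4.074)–(1.779,4.000)
cell (2,0): code 0110 → (2.000,0.305)–(3.000,0.445)
cell (2,3): code 1011 → (3.000,3.798)–(2.304,4.000)
cell (2,4): code 0001 → (2.304,4.000)–(2.000,4.074)
cell (3,0): code 0110 → (3.000,0.445)–(4.000,0.865)
cell (3,2): code 1011 → (4.000,2.757)–(3.860,3.000)
cell (3,3): code 0001 → (3.860,3.000)–(3.000,3.798)
cell (4,0): code 0110 → (4.000,0.865)–(5.000,0.818)
cell (4,2): code 1001 → (5.000,2.138)–(4.000,2.757)
cell (5,0): code 0010 → (5.000,0.818)–(5.903,1.000)
cell (5,1): code 0011 → (5.903,1.000)–(5.347,2.000)
cell (5,2): code 0001 → (5.347,2.000)–(5.000,2.138)
total: 18 segments, chained into 1 closed loop(s), length Σ = 14.622344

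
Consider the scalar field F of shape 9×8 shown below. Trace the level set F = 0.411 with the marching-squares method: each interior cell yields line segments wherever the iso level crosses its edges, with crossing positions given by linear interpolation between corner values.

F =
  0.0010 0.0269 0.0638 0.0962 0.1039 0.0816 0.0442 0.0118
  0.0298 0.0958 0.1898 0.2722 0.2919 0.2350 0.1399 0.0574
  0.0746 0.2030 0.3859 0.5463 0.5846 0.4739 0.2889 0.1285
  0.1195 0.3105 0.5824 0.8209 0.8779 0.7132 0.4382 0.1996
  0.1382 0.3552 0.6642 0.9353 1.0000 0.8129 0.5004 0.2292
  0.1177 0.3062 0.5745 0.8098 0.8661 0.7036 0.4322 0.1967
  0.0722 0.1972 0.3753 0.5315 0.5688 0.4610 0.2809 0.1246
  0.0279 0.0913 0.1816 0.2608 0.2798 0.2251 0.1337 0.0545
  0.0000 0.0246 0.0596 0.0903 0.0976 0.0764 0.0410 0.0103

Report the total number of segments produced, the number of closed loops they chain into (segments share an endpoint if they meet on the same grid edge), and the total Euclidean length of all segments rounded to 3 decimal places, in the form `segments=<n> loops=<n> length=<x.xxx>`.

segments=20 loops=1 length=16.002

cell (1,2): code 0100 → (1.506,3.000)–(2.000,2.156)
cell (1,3): code 1100 → (1.407,4.000)–(1.506,3.000)
cell (1,4): code 1100 → (1.737,5.000)–(1.407,4.000)
cell (1,5): code 1000 → (2.000,5.340)–(1.737,5.000)
cell (2,1): code 0100 → (2.128,2.000)–(3.000,1.370)
cell (2,2): code 1110 → (2.000,2.156)–(2.128,2.000)
cell (2,5): code 1101 → (2.818,6.000)–(2.000,5.340)
cell (2,6): code 1000 → (3.000,6.114)–(2.818,6.000)
cell (3,1): code 0110 → (3.000,1.370)–(4.000,1.181)
cell (3,6): code 1001 → (4.000,6.330)–(3.000,6.114)
cell (4,1): code 0110 → (4.000,1.181)–(5.000,1.391)
cell (4,6): code 1001 → (5.000,6.090)–(4.000,6.330)
cell (5,1): code 0010 → (5.000,1.391)–(5.821,2.000)
cell (5,2): code 0111 → (5.821,2.000)–(6.000,2.229)
cell (5,5): code 1011 → (6.000,5.278)–(5.140,6.000)
cell (5,6): code 0001 → (5.140,6.000)–(5.000,6.090)
cell (6,2): code 0010 → (6.000,2.229)–(6.445,3.000)
cell (6,3): code 0011 → (6.445,3.000)–(6.546,4.000)
cell (6,4): code 0011 → (6.546,4.000)–(6.212,5.000)
cell (6,5): code 0001 → (6.212,5.000)–(6.000,5.278)
total: 20 segments, chained into 1 closed loop(s), length Σ = 16.001782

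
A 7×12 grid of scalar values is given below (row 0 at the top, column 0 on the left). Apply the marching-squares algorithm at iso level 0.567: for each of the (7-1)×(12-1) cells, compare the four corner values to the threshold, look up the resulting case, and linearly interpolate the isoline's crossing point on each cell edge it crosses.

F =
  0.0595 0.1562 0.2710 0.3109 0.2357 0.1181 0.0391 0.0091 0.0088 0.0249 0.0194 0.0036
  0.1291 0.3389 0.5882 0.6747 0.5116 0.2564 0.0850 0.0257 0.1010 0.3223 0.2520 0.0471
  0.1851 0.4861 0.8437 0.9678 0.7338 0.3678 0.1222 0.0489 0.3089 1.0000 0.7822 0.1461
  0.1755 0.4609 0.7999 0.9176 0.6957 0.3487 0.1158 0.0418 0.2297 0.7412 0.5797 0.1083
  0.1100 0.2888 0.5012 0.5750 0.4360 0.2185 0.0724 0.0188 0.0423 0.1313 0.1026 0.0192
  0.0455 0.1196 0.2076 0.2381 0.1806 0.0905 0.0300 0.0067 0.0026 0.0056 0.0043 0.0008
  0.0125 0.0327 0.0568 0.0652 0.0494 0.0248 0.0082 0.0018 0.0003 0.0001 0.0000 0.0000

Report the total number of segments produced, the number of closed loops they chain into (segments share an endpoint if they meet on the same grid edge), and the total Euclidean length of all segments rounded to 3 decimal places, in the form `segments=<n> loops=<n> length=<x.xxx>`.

segments=22 loops=2 length=16.250

cell (0,1): code 0100 → (0.933,2.000)–(1.000,1.915)
cell (0,2): code 1100 → (0.704,3.000)–(0.933,2.000)
cell (0,3): code 1000 → (1.000,3.660)–(0.704,3.000)
cell (1,1): code 0110 → (1.000,1.915)–(2.000,1.226)
cell (1,3): code 1101 → (1.249,4.000)–(1.000,3.660)
cell (1,4): code 1000 → (2.000,4.456)–(1.249,4.000)
cell (1,8): code 0100 → (1.361,9.000)–(2.000,8.373)
cell (1,9): code 1100 → (1.594,10.000)–(1.361,9.000)
cell (1,10): code 1000 → (2.000,10.338)–(1.594,10.000)
cell (2,1): code 0110 → (2.000,1.226)–(3.000,1.313)
cell (2,4): code 1001 → (3.000,4.371)–(2.000,4.456)
cell (2,8): code 0110 → (2.000,8.373)–(3.000,8.659)
cell (2,10): code 1001 → (3.000,10.027)–(2.000,10.338)
cell (3,1): code 0010 → (3.000,1.313)–(3.780,2.000)
cell (3,2): code 0111 → (3.780,2.000)–(4.000,2.892)
cell (3,3): code 1011 → (4.000,3.058)–(3.496,4.000)
cell (3,4): code 0001 → (3.496,4.000)–(3.000,4.371)
cell (3,8): code 0010 → (3.000,8.659)–(3.286,9.000)
cell (3,9): code 0011 → (3.286,9.000)–(3.027,10.000)
cell (3,10): code 0001 → (3.027,10.000)–(3.000,10.027)
cell (4,2): code 0010 → (4.000,2.892)–(4.024,3.000)
cell (4,3): code 0001 → (4.024,3.000)–(4.000,3.058)
total: 22 segments, chained into 2 closed loop(s), length Σ = 16.250491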